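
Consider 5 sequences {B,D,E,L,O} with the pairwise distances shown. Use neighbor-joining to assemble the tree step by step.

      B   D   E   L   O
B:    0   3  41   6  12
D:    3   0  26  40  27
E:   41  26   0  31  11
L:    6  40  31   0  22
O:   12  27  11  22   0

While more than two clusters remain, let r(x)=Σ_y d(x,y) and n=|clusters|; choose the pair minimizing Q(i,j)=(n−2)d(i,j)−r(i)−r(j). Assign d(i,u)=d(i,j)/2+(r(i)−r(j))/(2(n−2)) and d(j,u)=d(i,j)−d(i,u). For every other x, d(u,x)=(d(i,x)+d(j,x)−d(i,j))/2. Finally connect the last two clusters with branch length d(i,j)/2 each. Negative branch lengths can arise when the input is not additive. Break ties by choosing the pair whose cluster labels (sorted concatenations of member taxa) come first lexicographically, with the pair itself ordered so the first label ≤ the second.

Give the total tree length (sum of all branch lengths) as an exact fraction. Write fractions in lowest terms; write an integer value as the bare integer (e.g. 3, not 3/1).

step 1: merge (B,D) at d=3, Q=-149; branch lengths B→-25/6, D→43/6; new cluster BD
  updated: d(BD,E)=32, d(BD,L)=43/2, d(BD,O)=18
step 2: merge (BD,L) at d=43/2, Q=-103; branch lengths BD→10, L→23/2; new cluster BDL
  updated: d(BDL,E)=83/4, d(BDL,O)=37/4
step 3: merge (BDL,E) at d=83/4, Q=-41; branch lengths BDL→19/2, E→45/4; new cluster BDEL
  updated: d(BDEL,O)=-1/4
step 4: merge (BDEL,O) at d=-1/4; branch lengths BDEL→-1/8, O→-1/8; new cluster BDELO
final tree: ((((B:-25/6,D:43/6):10,L:23/2):19/2,E:45/4):-1/8,O:-1/8)
total length: 45

45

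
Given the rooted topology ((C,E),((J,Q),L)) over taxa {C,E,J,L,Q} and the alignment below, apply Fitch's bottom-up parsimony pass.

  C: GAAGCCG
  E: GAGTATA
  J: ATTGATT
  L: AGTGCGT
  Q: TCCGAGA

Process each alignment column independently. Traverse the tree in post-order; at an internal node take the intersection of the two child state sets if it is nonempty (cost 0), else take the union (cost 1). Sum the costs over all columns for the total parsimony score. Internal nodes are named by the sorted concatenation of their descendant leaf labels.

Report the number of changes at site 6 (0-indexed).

3

site 0, node CE: C={G} ∩ E={G} → {G} (+0)
site 0, node JQ: J={A} ∪ Q={T} → {A,T} (+1)
site 0, node JLQ: JQ={A,T} ∩ L={A} → {A} (+0)
site 0, node CEJLQ: CE={G} ∪ JLQ={A} → {A,G} (+1)
site 1, node CE: C={A} ∩ E={A} → {A} (+0)
site 1, node JQ: J={T} ∪ Q={C} → {C,T} (+1)
site 1, node JLQ: JQ={C,T} ∪ L={G} → {C,G,T} (+1)
site 1, node CEJLQ: CE={A} ∪ JLQ={C,G,T} → {A,C,G,T} (+1)
site 2, node CE: C={A} ∪ E={G} → {A,G} (+1)
site 2, node JQ: J={T} ∪ Q={C} → {C,T} (+1)
site 2, node JLQ: JQ={C,T} ∩ L={T} → {T} (+0)
site 2, node CEJLQ: CE={A,G} ∪ JLQ={T} → {A,G,T} (+1)
site 3, node CE: C={G} ∪ E={T} → {G,T} (+1)
site 3, node JQ: J={G} ∩ Q={G} → {G} (+0)
site 3, node JLQ: JQ={G} ∩ L={G} → {G} (+0)
site 3, node CEJLQ: CE={G,T} ∩ JLQ={G} → {G} (+0)
site 4, node CE: C={C} ∪ E={A} → {A,C} (+1)
site 4, node JQ: J={A} ∩ Q={A} → {A} (+0)
site 4, node JLQ: JQ={A} ∪ L={C} → {A,C} (+1)
site 4, node CEJLQ: CE={A,C} ∩ JLQ={A,C} → {A,C} (+0)
site 5, node CE: C={C} ∪ E={T} → {C,T} (+1)
site 5, node JQ: J={T} ∪ Q={G} → {G,T} (+1)
site 5, node JLQ: JQ={G,T} ∩ L={G} → {G} (+0)
site 5, node CEJLQ: CE={C,T} ∪ JLQ={G} → {C,G,T} (+1)
site 6, node CE: C={G} ∪ E={A} → {A,G} (+1)
site 6, node JQ: J={T} ∪ Q={A} → {A,T} (+1)
site 6, node JLQ: JQ={A,T} ∩ L={T} → {T} (+0)
site 6, node CEJLQ: CE={A,G} ∪ JLQ={T} → {A,G,T} (+1)
per-site changes: [2, 3, 3, 1, 2, 3, 3]; total = 17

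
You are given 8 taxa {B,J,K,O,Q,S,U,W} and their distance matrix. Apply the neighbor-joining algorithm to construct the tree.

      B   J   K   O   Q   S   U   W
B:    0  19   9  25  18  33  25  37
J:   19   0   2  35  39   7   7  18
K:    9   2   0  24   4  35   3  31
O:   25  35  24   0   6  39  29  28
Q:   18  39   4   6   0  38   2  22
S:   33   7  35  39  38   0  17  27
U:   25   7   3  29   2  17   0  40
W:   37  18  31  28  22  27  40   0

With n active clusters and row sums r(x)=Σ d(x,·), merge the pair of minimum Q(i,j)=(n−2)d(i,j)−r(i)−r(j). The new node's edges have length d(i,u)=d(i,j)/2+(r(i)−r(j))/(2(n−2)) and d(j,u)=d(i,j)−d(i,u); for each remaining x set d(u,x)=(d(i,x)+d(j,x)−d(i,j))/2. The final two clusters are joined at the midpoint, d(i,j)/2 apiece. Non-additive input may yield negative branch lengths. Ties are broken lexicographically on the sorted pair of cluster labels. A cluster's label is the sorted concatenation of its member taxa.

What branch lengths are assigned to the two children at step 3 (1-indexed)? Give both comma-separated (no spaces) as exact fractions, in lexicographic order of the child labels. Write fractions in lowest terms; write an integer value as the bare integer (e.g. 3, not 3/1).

321/32,-129/32

step 1: merge (J,S) at d=7, Q=-281; branch lengths J→-9/4, S→37/4; new cluster JS
  updated: d(B,JS)=45/2, d(JS,K)=15, d(JS,O)=67/2, d(JS,Q)=35, d(JS,U)=17/2, d(JS,W)=19
step 2: merge (JS,W) at d=19, Q=-431/2; branch lengths JS→103/20, W→277/20; new cluster JSW
  updated: d(B,JSW)=81/4, d(JSW,K)=27/2, d(JSW,O)=85/4, d(JSW,Q)=19, d(JSW,U)=59/4
step 3: merge (O,Q) at d=6, Q=-521/4; branch lengths O→321/32, Q→-129/32; new cluster OQ
  updated: d(B,OQ)=37/2, d(JSW,OQ)=137/8, d(K,OQ)=11, d(OQ,U)=25/2
step 4: merge (K,U) at d=3, Q=-331/4; branch lengths K→-13/8, U→37/8; new cluster KU
  updated: d(B,KU)=31/2, d(JSW,KU)=101/8, d(KU,OQ)=41/4
step 5: merge (B,JSW) at d=81/4, Q=-255/4; branch lengths B→179/16, JSW→145/16; new cluster BJSW
  updated: d(BJSW,KU)=63/16, d(BJSW,OQ)=123/16
step 6: merge (BJSW,KU) at d=63/16, Q=-175/8; branch lengths BJSW→11/16, KU→13/4; new cluster BJKSUW
  updated: d(BJKSUW,OQ)=7
step 7: merge (BJKSUW,OQ) at d=7; branch lengths BJKSUW→7/2, OQ→7/2; new cluster BJKOQSUW
final tree: (((B:179/16,((J:-9/4,S:37/4):103/20,W:277/20):145/16):11/16,(K:-13/8,U:37/8):13/4):7/2,(O:321/32,Q:-129/32):7/2)
total length: 1059/16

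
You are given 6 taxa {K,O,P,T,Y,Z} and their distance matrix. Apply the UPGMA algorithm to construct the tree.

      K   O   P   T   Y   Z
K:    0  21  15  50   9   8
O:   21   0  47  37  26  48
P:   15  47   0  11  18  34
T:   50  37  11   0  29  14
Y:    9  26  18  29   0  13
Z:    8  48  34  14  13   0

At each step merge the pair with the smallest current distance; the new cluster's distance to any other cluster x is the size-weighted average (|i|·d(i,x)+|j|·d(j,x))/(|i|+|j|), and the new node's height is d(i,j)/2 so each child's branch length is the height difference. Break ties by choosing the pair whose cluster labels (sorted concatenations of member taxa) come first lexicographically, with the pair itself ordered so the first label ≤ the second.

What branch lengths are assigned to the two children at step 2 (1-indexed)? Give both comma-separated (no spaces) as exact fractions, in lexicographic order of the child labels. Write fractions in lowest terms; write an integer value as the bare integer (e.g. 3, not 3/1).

1. join K+Z (d=8) ⇒ KZ; edges |K|=4, |Z|=4
  updated: d(KZ,O)=69/2, d(KZ,P)=49/2, d(KZ,T)=32, d(KZ,Y)=11
2. join KZ+Y (d=11) ⇒ KYZ; edges |KZ|=3/2, |Y|=11/2
  updated: d(KYZ,O)=95/3, d(KYZ,P)=67/3, d(KYZ,T)=31
3. join P+T (d=11) ⇒ PT; edges |P|=11/2, |T|=11/2
  updated: d(KYZ,PT)=80/3, d(O,PT)=42
4. join KYZ+PT (d=80/3) ⇒ KPTYZ; edges |KYZ|=47/6, |PT|=47/6
  updated: d(KPTYZ,O)=179/5
5. join KPTYZ+O (d=179/5) ⇒ KOPTYZ; edges |KPTYZ|=137/30, |O|=179/10
final tree: ((((K:4,Z:4):3/2,Y:11/2):47/6,(P:11/2,T:11/2):47/6):137/30,O:179/10)
total length: 962/15

3/2,11/2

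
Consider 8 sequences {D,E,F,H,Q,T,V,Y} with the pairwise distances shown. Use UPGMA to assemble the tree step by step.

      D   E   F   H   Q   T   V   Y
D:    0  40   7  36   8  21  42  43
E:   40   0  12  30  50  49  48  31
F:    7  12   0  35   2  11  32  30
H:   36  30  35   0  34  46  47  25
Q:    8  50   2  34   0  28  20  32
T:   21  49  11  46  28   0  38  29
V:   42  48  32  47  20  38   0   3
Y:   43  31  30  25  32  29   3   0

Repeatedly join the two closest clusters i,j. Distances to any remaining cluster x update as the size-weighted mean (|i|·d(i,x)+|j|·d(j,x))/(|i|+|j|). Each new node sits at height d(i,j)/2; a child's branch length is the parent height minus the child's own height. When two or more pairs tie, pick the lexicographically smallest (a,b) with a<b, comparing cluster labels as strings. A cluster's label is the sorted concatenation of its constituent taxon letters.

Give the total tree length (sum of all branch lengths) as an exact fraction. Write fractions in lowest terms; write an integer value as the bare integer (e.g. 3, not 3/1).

1. join F+Q (d=2) ⇒ FQ; edges |F|=1, |Q|=1
  updated: d(D,FQ)=15/2, d(E,FQ)=31, d(FQ,H)=69/2, d(FQ,T)=39/2, d(FQ,V)=26, d(FQ,Y)=31
2. join V+Y (d=3) ⇒ VY; edges |V|=3/2, |Y|=3/2
  updated: d(D,VY)=85/2, d(E,VY)=79/2, d(FQ,VY)=57/2, d(H,VY)=36, d(T,VY)=67/2
3. join D+FQ (d=15/2) ⇒ DFQ; edges |D|=15/4, |FQ|=11/4
  updated: d(DFQ,E)=34, d(DFQ,H)=35, d(DFQ,T)=20, d(DFQ,VY)=199/6
4. join DFQ+T (d=20) ⇒ DFQT; edges |DFQ|=25/4, |T|=10
  updated: d(DFQT,E)=151/4, d(DFQT,H)=151/4, d(DFQT,VY)=133/4
5. join E+H (d=30) ⇒ EH; edges |E|=15, |H|=15
  updated: d(DFQT,EH)=151/4, d(EH,VY)=151/4
6. join DFQT+VY (d=133/4) ⇒ DFQTVY; edges |DFQT|=53/8, |VY|=121/8
  updated: d(DFQTVY,EH)=151/4
7. join DFQTVY+EH (d=151/4) ⇒ DEFHQTVY; edges |DFQTVY|=9/4, |EH|=31/8
final tree: ((((D:15/4,(F:1,Q:1):11/4):25/4,T:10):53/8,(V:3/2,Y:3/2):121/8):9/4,(E:15,H:15):31/8)
total length: 685/8

685/8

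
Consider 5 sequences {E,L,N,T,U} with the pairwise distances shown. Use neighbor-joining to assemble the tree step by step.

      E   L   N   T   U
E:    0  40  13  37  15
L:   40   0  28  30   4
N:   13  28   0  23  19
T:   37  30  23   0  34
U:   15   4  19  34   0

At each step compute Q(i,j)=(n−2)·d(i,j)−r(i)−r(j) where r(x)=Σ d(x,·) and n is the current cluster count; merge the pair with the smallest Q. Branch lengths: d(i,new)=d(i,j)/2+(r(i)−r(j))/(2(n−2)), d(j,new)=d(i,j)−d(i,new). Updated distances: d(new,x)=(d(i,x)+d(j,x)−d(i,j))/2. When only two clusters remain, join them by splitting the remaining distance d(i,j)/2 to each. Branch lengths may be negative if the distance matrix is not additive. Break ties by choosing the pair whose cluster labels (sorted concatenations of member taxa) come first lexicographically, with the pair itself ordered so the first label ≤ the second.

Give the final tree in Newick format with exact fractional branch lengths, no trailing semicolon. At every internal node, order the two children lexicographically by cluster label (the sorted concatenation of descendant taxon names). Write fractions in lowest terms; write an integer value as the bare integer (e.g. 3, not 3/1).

step 1: merge (L,U) at d=4, Q=-162; branch lengths L→7, U→-3; new cluster LU
  updated: d(E,LU)=51/2, d(LU,N)=43/2, d(LU,T)=30
step 2: merge (E,N) at d=13, Q=-107; branch lengths E→11, N→2; new cluster EN
  updated: d(EN,LU)=17, d(EN,T)=47/2
step 3: merge (EN,LU) at d=17, Q=-141/2; branch lengths EN→21/4, LU→47/4; new cluster ELNU
  updated: d(ELNU,T)=73/4
step 4: merge (ELNU,T) at d=73/4; branch lengths ELNU→73/8, T→73/8; new cluster ELNTU
final tree: (((E:11,N:2):21/4,(L:7,U:-3):47/4):73/8,T:73/8)
total length: 209/4

(((E:11,N:2):21/4,(L:7,U:-3):47/4):73/8,T:73/8)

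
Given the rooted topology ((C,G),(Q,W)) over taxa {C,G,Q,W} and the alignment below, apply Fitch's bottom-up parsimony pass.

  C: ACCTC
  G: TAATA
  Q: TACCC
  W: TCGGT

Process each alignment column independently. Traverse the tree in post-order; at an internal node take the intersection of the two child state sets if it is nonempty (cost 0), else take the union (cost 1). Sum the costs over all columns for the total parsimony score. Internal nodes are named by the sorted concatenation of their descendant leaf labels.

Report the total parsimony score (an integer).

[col 0] CG: children C:{A}, G:{T} ∪→ {A,T}; cost 1
[col 0] QW: children Q:{T}, W:{T} ∩→ {T}; cost 0
[col 0] CGQW: children CG:{A,T}, QW:{T} ∩→ {T}; cost 0
[col 1] CG: children C:{C}, G:{A} ∪→ {A,C}; cost 1
[col 1] QW: children Q:{A}, W:{C} ∪→ {A,C}; cost 1
[col 1] CGQW: children CG:{A,C}, QW:{A,C} ∩→ {A,C}; cost 0
[col 2] CG: children C:{C}, G:{A} ∪→ {A,C}; cost 1
[col 2] QW: children Q:{C}, W:{G} ∪→ {C,G}; cost 1
[col 2] CGQW: children CG:{A,C}, QW:{C,G} ∩→ {C}; cost 0
[col 3] CG: children C:{T}, G:{T} ∩→ {T}; cost 0
[col 3] QW: children Q:{C}, W:{G} ∪→ {C,G}; cost 1
[col 3] CGQW: children CG:{T}, QW:{C,G} ∪→ {C,G,T}; cost 1
[col 4] CG: children C:{C}, G:{A} ∪→ {A,C}; cost 1
[col 4] QW: children Q:{C}, W:{T} ∪→ {C,T}; cost 1
[col 4] CGQW: children CG:{A,C}, QW:{C,T} ∩→ {C}; cost 0
per-site changes: [1, 2, 2, 2, 2]; total = 9

9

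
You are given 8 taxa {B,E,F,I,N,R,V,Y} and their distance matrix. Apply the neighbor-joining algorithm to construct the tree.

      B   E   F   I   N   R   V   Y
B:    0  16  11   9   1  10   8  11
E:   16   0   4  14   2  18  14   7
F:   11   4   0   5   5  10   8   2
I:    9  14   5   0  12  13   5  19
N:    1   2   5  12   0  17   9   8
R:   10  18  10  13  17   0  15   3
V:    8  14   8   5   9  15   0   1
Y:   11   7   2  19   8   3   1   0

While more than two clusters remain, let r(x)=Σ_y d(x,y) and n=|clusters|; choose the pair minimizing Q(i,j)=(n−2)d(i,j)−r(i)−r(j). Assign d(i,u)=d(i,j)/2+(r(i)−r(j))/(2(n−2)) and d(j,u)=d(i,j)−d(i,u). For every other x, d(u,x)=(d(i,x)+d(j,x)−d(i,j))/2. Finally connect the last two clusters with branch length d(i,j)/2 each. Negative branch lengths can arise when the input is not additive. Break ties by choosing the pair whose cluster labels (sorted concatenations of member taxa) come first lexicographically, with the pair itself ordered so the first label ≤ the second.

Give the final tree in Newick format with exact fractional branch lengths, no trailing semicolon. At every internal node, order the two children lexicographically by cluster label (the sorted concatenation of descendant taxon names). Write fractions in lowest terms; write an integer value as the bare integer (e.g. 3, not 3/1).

((((B:33/8,(I:55/16,V:25/16):15/8):49/32,(R:53/12,Y:-17/12):127/32):49/32,(E:31/10,N:-11/10):105/32):7/64,F:7/64)

iteration 1: select R,Y (d=3, Q=-119); attach at lengths (53/12, -17/12); label the merged cluster RY
  updated: d(B,RY)=9, d(E,RY)=11, d(F,RY)=9/2, d(I,RY)=29/2, d(N,RY)=11, d(RY,V)=13/2
iteration 2: select E,N (d=2, Q=-91); attach at lengths (31/10, -11/10); label the merged cluster EN
  updated: d(B,EN)=15/2, d(EN,F)=7/2, d(EN,I)=12, d(EN,RY)=10, d(EN,V)=21/2
iteration 3: select I,V (d=5, Q=-127/2); attach at lengths (55/16, 25/16); label the merged cluster IV
  updated: d(B,IV)=6, d(EN,IV)=35/4, d(F,IV)=4, d(IV,RY)=8
iteration 4: select B,IV (d=6, Q=-169/4); attach at lengths (33/8, 15/8); label the merged cluster BIV
  updated: d(BIV,EN)=41/8, d(BIV,F)=9/2, d(BIV,RY)=11/2
iteration 5: select BIV,RY (d=11/2, Q=-193/8); attach at lengths (49/32, 127/32); label the merged cluster BIRVY
  updated: d(BIRVY,EN)=77/16, d(BIRVY,F)=7/4
iteration 6: select BIRVY,EN (d=77/16, Q=-161/16); attach at lengths (49/32, 105/32); label the merged cluster BEINRVY
  updated: d(BEINRVY,F)=7/32
iteration 7: select BEINRVY,F (d=7/32); attach at lengths (7/64, 7/64); label the merged cluster BEFINRVY
final tree: ((((B:33/8,(I:55/16,V:25/16):15/8):49/32,(R:53/12,Y:-17/12):127/32):49/32,(E:31/10,N:-11/10):105/32):7/64,F:7/64)
total length: 849/32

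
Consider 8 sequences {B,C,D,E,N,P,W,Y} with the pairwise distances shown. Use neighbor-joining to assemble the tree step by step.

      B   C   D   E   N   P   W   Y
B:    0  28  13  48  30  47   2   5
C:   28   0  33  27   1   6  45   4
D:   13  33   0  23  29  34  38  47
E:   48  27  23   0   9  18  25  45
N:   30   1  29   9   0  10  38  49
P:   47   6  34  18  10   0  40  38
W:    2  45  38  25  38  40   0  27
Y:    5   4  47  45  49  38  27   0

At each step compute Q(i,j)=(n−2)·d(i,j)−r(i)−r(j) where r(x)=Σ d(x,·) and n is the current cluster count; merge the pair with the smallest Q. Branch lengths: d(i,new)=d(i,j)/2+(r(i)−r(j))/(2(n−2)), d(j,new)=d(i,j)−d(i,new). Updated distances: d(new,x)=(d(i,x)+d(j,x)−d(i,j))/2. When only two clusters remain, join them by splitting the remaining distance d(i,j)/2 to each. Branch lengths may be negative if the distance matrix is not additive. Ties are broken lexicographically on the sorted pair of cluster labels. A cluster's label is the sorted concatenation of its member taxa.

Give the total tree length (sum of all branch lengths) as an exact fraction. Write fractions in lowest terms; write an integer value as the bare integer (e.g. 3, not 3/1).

step 1: merge (B,W) at d=2, Q=-376; branch lengths B→-5/2, W→9/2; new cluster BW
  updated: d(BW,C)=71/2, d(BW,D)=49/2, d(BW,E)=71/2, d(BW,N)=33, d(BW,P)=85/2, d(BW,Y)=15
step 2: merge (BW,Y) at d=15, Q=-309; branch lengths BW→63/10, Y→87/10; new cluster BWY
  updated: d(BWY,C)=49/4, d(BWY,D)=113/4, d(BWY,E)=131/4, d(BWY,N)=67/2, d(BWY,P)=131/4
step 3: merge (BWY,D) at d=113/4, Q=-695/4; branch lengths BWY→421/32, D→483/32; new cluster BDWY
  updated: d(BDWY,C)=17/2, d(BDWY,E)=55/4, d(BDWY,N)=137/8, d(BDWY,P)=77/4
step 4: merge (BDWY,E) at d=55/4, Q=-681/8; branch lengths BDWY→257/48, E→403/48; new cluster BDEWY
  updated: d(BDEWY,C)=87/8, d(BDEWY,N)=99/16, d(BDEWY,P)=47/4
step 5: merge (BDEWY,N) at d=99/16, Q=-269/8; branch lengths BDEWY→6, N→3/16; new cluster BDENWY
  updated: d(BDENWY,C)=91/32, d(BDENWY,P)=249/32
step 6: merge (BDENWY,C) at d=91/32, Q=-133/8; branch lengths BDENWY→37/16, C→17/32; new cluster BCDENWY
  updated: d(BCDENWY,P)=175/32
step 7: merge (BCDENWY,P) at d=175/32; branch lengths BCDENWY→175/64, P→175/64; new cluster BCDENPWY
final tree: (((((((B:-5/2,W:9/2):63/10,Y:87/10):421/32,D:483/32):257/48,E:403/48):6,N:3/16):37/16,C:17/32):175/64,P:175/64)
total length: 147/2

147/2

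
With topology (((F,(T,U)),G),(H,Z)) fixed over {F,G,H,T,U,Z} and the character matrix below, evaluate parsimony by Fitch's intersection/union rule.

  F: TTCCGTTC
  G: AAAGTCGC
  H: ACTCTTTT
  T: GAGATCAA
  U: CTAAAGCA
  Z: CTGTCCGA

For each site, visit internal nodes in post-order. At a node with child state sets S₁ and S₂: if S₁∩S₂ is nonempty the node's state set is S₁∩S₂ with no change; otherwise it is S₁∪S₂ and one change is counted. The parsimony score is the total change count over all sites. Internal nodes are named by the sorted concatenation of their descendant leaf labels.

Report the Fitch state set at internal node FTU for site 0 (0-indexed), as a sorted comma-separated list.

[col 0] TU: children T:{G}, U:{C} ∪→ {C,G}; cost 1
[col 0] FTU: children F:{T}, TU:{C,G} ∪→ {C,G,T}; cost 1
[col 0] FGTU: children FTU:{C,G,T}, G:{A} ∪→ {A,C,G,T}; cost 1
[col 0] HZ: children H:{A}, Z:{C} ∪→ {A,C}; cost 1
[col 0] FGHTUZ: children FGTU:{A,C,G,T}, HZ:{A,C} ∩→ {A,C}; cost 0
[col 1] TU: children T:{A}, U:{T} ∪→ {A,T}; cost 1
[col 1] FTU: children F:{T}, TU:{A,T} ∩→ {T}; cost 0
[col 1] FGTU: children FTU:{T}, G:{A} ∪→ {A,T}; cost 1
[col 1] HZ: children H:{C}, Z:{T} ∪→ {C,T}; cost 1
[col 1] FGHTUZ: children FGTU:{A,T}, HZ:{C,T} ∩→ {T}; cost 0
[col 2] TU: children T:{G}, U:{A} ∪→ {A,G}; cost 1
[col 2] FTU: children F:{C}, TU:{A,G} ∪→ {A,C,G}; cost 1
[col 2] FGTU: children FTU:{A,C,G}, G:{A} ∩→ {A}; cost 0
[col 2] HZ: children H:{T}, Z:{G} ∪→ {G,T}; cost 1
[col 2] FGHTUZ: children FGTU:{A}, HZ:{G,T} ∪→ {A,G,T}; cost 1
[col 3] TU: children T:{A}, U:{A} ∩→ {A}; cost 0
[col 3] FTU: children F:{C}, TU:{A} ∪→ {A,C}; cost 1
[col 3] FGTU: children FTU:{A,C}, G:{G} ∪→ {A,C,G}; cost 1
[col 3] HZ: children H:{C}, Z:{T} ∪→ {C,T}; cost 1
[col 3] FGHTUZ: children FGTU:{A,C,G}, HZ:{C,T} ∩→ {C}; cost 0
[col 4] TU: children T:{T}, U:{A} ∪→ {A,T}; cost 1
[col 4] FTU: children F:{G}, TU:{A,T} ∪→ {A,G,T}; cost 1
[col 4] FGTU: children FTU:{A,G,T}, G:{T} ∩→ {T}; cost 0
[col 4] HZ: children H:{T}, Z:{C} ∪→ {C,T}; cost 1
[col 4] FGHTUZ: children FGTU:{T}, HZ:{C,T} ∩→ {T}; cost 0
[col 5] TU: children T:{C}, U:{G} ∪→ {C,G}; cost 1
[col 5] FTU: children F:{T}, TU:{C,G} ∪→ {C,G,T}; cost 1
[col 5] FGTU: children FTU:{C,G,T}, G:{C} ∩→ {C}; cost 0
[col 5] HZ: children H:{T}, Z:{C} ∪→ {C,T}; cost 1
[col 5] FGHTUZ: children FGTU:{C}, HZ:{C,T} ∩→ {C}; cost 0
[col 6] TU: children T:{A}, U:{C} ∪→ {A,C}; cost 1
[col 6] FTU: children F:{T}, TU:{A,C} ∪→ {A,C,T}; cost 1
[col 6] FGTU: children FTU:{A,C,T}, G:{G} ∪→ {A,C,G,T}; cost 1
[col 6] HZ: children H:{T}, Z:{G} ∪→ {G,T}; cost 1
[col 6] FGHTUZ: children FGTU:{A,C,G,T}, HZ:{G,T} ∩→ {G,T}; cost 0
[col 7] TU: children T:{A}, U:{A} ∩→ {A}; cost 0
[col 7] FTU: children F:{C}, TU:{A} ∪→ {A,C}; cost 1
[col 7] FGTU: children FTU:{A,C}, G:{C} ∩→ {C}; cost 0
[col 7] HZ: children H:{T}, Z:{A} ∪→ {A,T}; cost 1
[col 7] FGHTUZ: children FGTU:{C}, HZ:{A,T} ∪→ {A,C,T}; cost 1
per-site changes: [4, 3, 4, 3, 3, 3, 4, 3]; total = 27

C,G,T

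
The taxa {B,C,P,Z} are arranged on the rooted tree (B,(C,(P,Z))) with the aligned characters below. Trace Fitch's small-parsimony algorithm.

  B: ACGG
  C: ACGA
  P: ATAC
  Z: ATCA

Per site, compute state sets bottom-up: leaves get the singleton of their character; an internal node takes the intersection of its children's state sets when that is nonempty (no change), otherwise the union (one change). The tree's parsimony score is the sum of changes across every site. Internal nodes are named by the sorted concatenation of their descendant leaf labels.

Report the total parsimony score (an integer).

[col 0] PZ: children P:{A}, Z:{A} ∩→ {A}; cost 0
[col 0] CPZ: children C:{A}, PZ:{A} ∩→ {A}; cost 0
[col 0] BCPZ: children B:{A}, CPZ:{A} ∩→ {A}; cost 0
[col 1] PZ: children P:{T}, Z:{T} ∩→ {T}; cost 0
[col 1] CPZ: children C:{C}, PZ:{T} ∪→ {C,T}; cost 1
[col 1] BCPZ: children B:{C}, CPZ:{C,T} ∩→ {C}; cost 0
[col 2] PZ: children P:{A}, Z:{C} ∪→ {A,C}; cost 1
[col 2] CPZ: children C:{G}, PZ:{A,C} ∪→ {A,C,G}; cost 1
[col 2] BCPZ: children B:{G}, CPZ:{A,C,G} ∩→ {G}; cost 0
[col 3] PZ: children P:{C}, Z:{A} ∪→ {A,C}; cost 1
[col 3] CPZ: children C:{A}, PZ:{A,C} ∩→ {A}; cost 0
[col 3] BCPZ: children B:{G}, CPZ:{A} ∪→ {A,G}; cost 1
per-site changes: [0, 1, 2, 2]; total = 5

5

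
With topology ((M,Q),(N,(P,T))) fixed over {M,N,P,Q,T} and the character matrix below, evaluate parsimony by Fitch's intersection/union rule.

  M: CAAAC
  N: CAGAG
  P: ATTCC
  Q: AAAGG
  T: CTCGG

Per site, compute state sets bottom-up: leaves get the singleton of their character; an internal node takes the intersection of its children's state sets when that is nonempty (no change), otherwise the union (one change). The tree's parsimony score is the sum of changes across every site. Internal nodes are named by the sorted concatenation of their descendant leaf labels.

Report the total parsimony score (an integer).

site 0, node MQ: M={C} ∪ Q={A} → {A,C} (+1)
site 0, node PT: P={A} ∪ T={C} → {A,C} (+1)
site 0, node NPT: N={C} ∩ PT={A,C} → {C} (+0)
site 0, node MNPQT: MQ={A,C} ∩ NPT={C} → {C} (+0)
site 1, node MQ: M={A} ∩ Q={A} → {A} (+0)
site 1, node PT: P={T} ∩ T={T} → {T} (+0)
site 1, node NPT: N={A} ∪ PT={T} → {A,T} (+1)
site 1, node MNPQT: MQ={A} ∩ NPT={A,T} → {A} (+0)
site 2, node MQ: M={A} ∩ Q={A} → {A} (+0)
site 2, node PT: P={T} ∪ T={C} → {C,T} (+1)
site 2, node NPT: N={G} ∪ PT={C,T} → {C,G,T} (+1)
site 2, node MNPQT: MQ={A} ∪ NPT={C,G,T} → {A,C,G,T} (+1)
site 3, node MQ: M={A} ∪ Q={G} → {A,G} (+1)
site 3, node PT: P={C} ∪ T={G} → {C,G} (+1)
site 3, node NPT: N={A} ∪ PT={C,G} → {A,C,G} (+1)
site 3, node MNPQT: MQ={A,G} ∩ NPT={A,C,G} → {A,G} (+0)
site 4, node MQ: M={C} ∪ Q={G} → {C,G} (+1)
site 4, node PT: P={C} ∪ T={G} → {C,G} (+1)
site 4, node NPT: N={G} ∩ PT={C,G} → {G} (+0)
site 4, node MNPQT: MQ={C,G} ∩ NPT={G} → {G} (+0)
per-site changes: [2, 1, 3, 3, 2]; total = 11

11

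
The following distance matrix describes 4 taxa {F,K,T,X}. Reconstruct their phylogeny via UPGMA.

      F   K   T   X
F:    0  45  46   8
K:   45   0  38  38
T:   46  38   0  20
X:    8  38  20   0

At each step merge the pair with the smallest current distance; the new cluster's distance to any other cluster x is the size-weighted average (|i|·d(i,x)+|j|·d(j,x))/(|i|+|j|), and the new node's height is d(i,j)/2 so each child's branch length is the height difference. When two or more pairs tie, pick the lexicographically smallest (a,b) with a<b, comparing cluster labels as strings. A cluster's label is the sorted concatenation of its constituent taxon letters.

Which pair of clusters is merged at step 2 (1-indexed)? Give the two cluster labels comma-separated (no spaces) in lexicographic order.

FX,T

iteration 1: select F,X (d=8); attach at lengths (4, 4); label the merged cluster FX
  updated: d(FX,K)=83/2, d(FX,T)=33
iteration 2: select FX,T (d=33); attach at lengths (25/2, 33/2); label the merged cluster FTX
  updated: d(FTX,K)=121/3
iteration 3: select FTX,K (d=121/3); attach at lengths (11/3, 121/6); label the merged cluster FKTX
final tree: (((F:4,X:4):25/2,T:33/2):11/3,K:121/6)
total length: 365/6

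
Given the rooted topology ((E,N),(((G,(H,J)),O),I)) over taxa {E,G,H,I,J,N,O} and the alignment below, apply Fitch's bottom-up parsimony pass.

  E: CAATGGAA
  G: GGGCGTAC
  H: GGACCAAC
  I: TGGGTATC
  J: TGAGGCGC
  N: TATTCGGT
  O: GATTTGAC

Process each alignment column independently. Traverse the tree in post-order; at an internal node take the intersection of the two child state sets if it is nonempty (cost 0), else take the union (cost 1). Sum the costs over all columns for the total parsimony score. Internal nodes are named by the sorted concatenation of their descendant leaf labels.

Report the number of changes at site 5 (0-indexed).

EN@0: {C} ∪ {T} = {C,T} (union, +1)
HJ@0: {G} ∪ {T} = {G,T} (union, +1)
GHJ@0: {G} ∩ {G,T} = {G} (intersection, +0)
GHJO@0: {G} ∩ {G} = {G} (intersection, +0)
GHIJO@0: {G} ∪ {T} = {G,T} (union, +1)
EGHIJNO@0: {C,T} ∩ {G,T} = {T} (intersection, +0)
EN@1: {A} ∩ {A} = {A} (intersection, +0)
HJ@1: {G} ∩ {G} = {G} (intersection, +0)
GHJ@1: {G} ∩ {G} = {G} (intersection, +0)
GHJO@1: {G} ∪ {A} = {A,G} (union, +1)
GHIJO@1: {A,G} ∩ {G} = {G} (intersection, +0)
EGHIJNO@1: {A} ∪ {G} = {A,G} (union, +1)
EN@2: {A} ∪ {T} = {A,T} (union, +1)
HJ@2: {A} ∩ {A} = {A} (intersection, +0)
GHJ@2: {G} ∪ {A} = {A,G} (union, +1)
GHJO@2: {A,G} ∪ {T} = {A,G,T} (union, +1)
GHIJO@2: {A,G,T} ∩ {G} = {G} (intersection, +0)
EGHIJNO@2: {A,T} ∪ {G} = {A,G,T} (union, +1)
EN@3: {T} ∩ {T} = {T} (intersection, +0)
HJ@3: {C} ∪ {G} = {C,G} (union, +1)
GHJ@3: {C} ∩ {C,G} = {C} (intersection, +0)
GHJO@3: {C} ∪ {T} = {C,T} (union, +1)
GHIJO@3: {C,T} ∪ {G} = {C,G,T} (union, +1)
EGHIJNO@3: {T} ∩ {C,G,T} = {T} (intersection, +0)
EN@4: {G} ∪ {C} = {C,G} (union, +1)
HJ@4: {C} ∪ {G} = {C,G} (union, +1)
GHJ@4: {G} ∩ {C,G} = {G} (intersection, +0)
GHJO@4: {G} ∪ {T} = {G,T} (union, +1)
GHIJO@4: {G,T} ∩ {T} = {T} (intersection, +0)
EGHIJNO@4: {C,G} ∪ {T} = {C,G,T} (union, +1)
EN@5: {G} ∩ {G} = {G} (intersection, +0)
HJ@5: {A} ∪ {C} = {A,C} (union, +1)
GHJ@5: {T} ∪ {A,C} = {A,C,T} (union, +1)
GHJO@5: {A,C,T} ∪ {G} = {A,C,G,T} (union, +1)
GHIJO@5: {A,C,G,T} ∩ {A} = {A} (intersection, +0)
EGHIJNO@5: {G} ∪ {A} = {A,G} (union, +1)
EN@6: {A} ∪ {G} = {A,G} (union, +1)
HJ@6: {A} ∪ {G} = {A,G} (union, +1)
GHJ@6: {A} ∩ {A,G} = {A} (intersection, +0)
GHJO@6: {A} ∩ {A} = {A} (intersection, +0)
GHIJO@6: {A} ∪ {T} = {A,T} (union, +1)
EGHIJNO@6: {A,G} ∩ {A,T} = {A} (intersection, +0)
EN@7: {A} ∪ {T} = {A,T} (union, +1)
HJ@7: {C} ∩ {C} = {C} (intersection, +0)
GHJ@7: {C} ∩ {C} = {C} (intersection, +0)
GHJO@7: {C} ∩ {C} = {C} (intersection, +0)
GHIJO@7: {C} ∩ {C} = {C} (intersection, +0)
EGHIJNO@7: {A,T} ∪ {C} = {A,C,T} (union, +1)
per-site changes: [3, 2, 4, 3, 4, 4, 3, 2]; total = 25

4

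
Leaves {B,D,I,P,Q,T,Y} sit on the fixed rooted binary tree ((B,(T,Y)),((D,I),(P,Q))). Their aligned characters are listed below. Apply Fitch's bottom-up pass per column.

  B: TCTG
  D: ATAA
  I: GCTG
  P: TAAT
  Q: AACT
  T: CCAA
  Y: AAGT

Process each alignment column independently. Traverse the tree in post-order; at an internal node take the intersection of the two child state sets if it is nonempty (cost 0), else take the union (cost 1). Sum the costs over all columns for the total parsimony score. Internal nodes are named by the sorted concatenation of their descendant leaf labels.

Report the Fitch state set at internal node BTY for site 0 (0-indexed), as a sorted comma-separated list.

[col 0] TY: children T:{C}, Y:{A} ∪→ {A,C}; cost 1
[col 0] BTY: children B:{T}, TY:{A,C} ∪→ {A,C,T}; cost 1
[col 0] DI: children D:{A}, I:{G} ∪→ {A,G}; cost 1
[col 0] PQ: children P:{T}, Q:{A} ∪→ {A,T}; cost 1
[col 0] DIPQ: children DI:{A,G}, PQ:{A,T} ∩→ {A}; cost 0
[col 0] BDIPQTY: children BTY:{A,C,T}, DIPQ:{A} ∩→ {A}; cost 0
[col 1] TY: children T:{C}, Y:{A} ∪→ {A,C}; cost 1
[col 1] BTY: children B:{C}, TY:{A,C} ∩→ {C}; cost 0
[col 1] DI: children D:{T}, I:{C} ∪→ {C,T}; cost 1
[col 1] PQ: children P:{A}, Q:{A} ∩→ {A}; cost 0
[col 1] DIPQ: children DI:{C,T}, PQ:{A} ∪→ {A,C,T}; cost 1
[col 1] BDIPQTY: children BTY:{C}, DIPQ:{A,C,T} ∩→ {C}; cost 0
[col 2] TY: children T:{A}, Y:{G} ∪→ {A,G}; cost 1
[col 2] BTY: children B:{T}, TY:{A,G} ∪→ {A,G,T}; cost 1
[col 2] DI: children D:{A}, I:{T} ∪→ {A,T}; cost 1
[col 2] PQ: children P:{A}, Q:{C} ∪→ {A,C}; cost 1
[col 2] DIPQ: children DI:{A,T}, PQ:{A,C} ∩→ {A}; cost 0
[col 2] BDIPQTY: children BTY:{A,G,T}, DIPQ:{A} ∩→ {A}; cost 0
[col 3] TY: children T:{A}, Y:{T} ∪→ {A,T}; cost 1
[col 3] BTY: children B:{G}, TY:{A,T} ∪→ {A,G,T}; cost 1
[col 3] DI: children D:{A}, I:{G} ∪→ {A,G}; cost 1
[col 3] PQ: children P:{T}, Q:{T} ∩→ {T}; cost 0
[col 3] DIPQ: children DI:{A,G}, PQ:{T} ∪→ {A,G,T}; cost 1
[col 3] BDIPQTY: children BTY:{A,G,T}, DIPQ:{A,G,T} ∩→ {A,G,T}; cost 0
per-site changes: [4, 3, 4, 4]; total = 15

A,C,T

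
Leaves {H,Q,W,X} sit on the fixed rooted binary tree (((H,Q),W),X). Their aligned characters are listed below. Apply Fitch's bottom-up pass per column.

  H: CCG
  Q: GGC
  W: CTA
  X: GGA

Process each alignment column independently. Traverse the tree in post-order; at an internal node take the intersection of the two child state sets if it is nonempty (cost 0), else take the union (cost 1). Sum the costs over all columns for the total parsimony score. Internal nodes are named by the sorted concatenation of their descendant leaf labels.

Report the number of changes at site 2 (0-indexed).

[col 0] HQ: children H:{C}, Q:{G} ∪→ {C,G}; cost 1
[col 0] HQW: children HQ:{C,G}, W:{C} ∩→ {C}; cost 0
[col 0] HQWX: children HQW:{C}, X:{G} ∪→ {C,G}; cost 1
[col 1] HQ: children H:{C}, Q:{G} ∪→ {C,G}; cost 1
[col 1] HQW: children HQ:{C,G}, W:{T} ∪→ {C,G,T}; cost 1
[col 1] HQWX: children HQW:{C,G,T}, X:{G} ∩→ {G}; cost 0
[col 2] HQ: children H:{G}, Q:{C} ∪→ {C,G}; cost 1
[col 2] HQW: children HQ:{C,G}, W:{A} ∪→ {A,C,G}; cost 1
[col 2] HQWX: children HQW:{A,C,G}, X:{A} ∩→ {A}; cost 0
per-site changes: [2, 2, 2]; total = 6

2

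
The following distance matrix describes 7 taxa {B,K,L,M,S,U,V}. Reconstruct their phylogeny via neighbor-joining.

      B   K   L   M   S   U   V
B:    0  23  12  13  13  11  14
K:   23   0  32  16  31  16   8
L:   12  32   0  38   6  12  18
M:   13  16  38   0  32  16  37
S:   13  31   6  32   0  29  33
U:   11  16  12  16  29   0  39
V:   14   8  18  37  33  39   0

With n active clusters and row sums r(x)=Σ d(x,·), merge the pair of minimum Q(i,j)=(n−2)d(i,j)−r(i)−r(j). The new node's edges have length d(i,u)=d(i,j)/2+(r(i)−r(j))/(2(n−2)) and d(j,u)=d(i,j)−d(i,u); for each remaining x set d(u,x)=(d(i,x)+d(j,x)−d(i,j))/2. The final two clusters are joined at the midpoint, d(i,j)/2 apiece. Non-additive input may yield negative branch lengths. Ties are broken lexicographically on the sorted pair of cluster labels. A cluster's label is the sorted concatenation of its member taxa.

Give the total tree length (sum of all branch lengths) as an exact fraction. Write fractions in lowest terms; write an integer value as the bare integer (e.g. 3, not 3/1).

step 1: merge (K,V) at d=8, Q=-235; branch lengths K→17/10, V→63/10; new cluster KV
  updated: d(B,KV)=29/2, d(KV,L)=21, d(KV,M)=45/2, d(KV,S)=28, d(KV,U)=47/2
step 2: merge (L,S) at d=6, Q=-173; branch lengths L→5/8, S→43/8; new cluster LS
  updated: d(B,LS)=19/2, d(KV,LS)=43/2, d(LS,M)=32, d(LS,U)=35/2
step 3: merge (M,U) at d=16, Q=-207/2; branch lengths M→127/12, U→65/12; new cluster MU
  updated: d(B,MU)=4, d(KV,MU)=15, d(LS,MU)=67/4
step 4: merge (B,LS) at d=19/2, Q=-227/4; branch lengths B→-3/16, LS→155/16; new cluster BLS
  updated: d(BLS,KV)=53/4, d(BLS,MU)=45/8
step 5: merge (BLS,KV) at d=53/4, Q=-271/8; branch lengths BLS→31/16, KV→181/16; new cluster BKLSV
  updated: d(BKLSV,MU)=59/16
step 6: merge (BKLSV,MU) at d=59/16; branch lengths BKLSV→59/32, MU→59/32; new cluster BKLMSUV
final tree: (((B:-3/16,(L:5/8,S:43/8):155/16):31/16,(K:17/10,V:63/10):181/16):59/32,(M:127/12,U:65/12):59/32)
total length: 903/16

903/16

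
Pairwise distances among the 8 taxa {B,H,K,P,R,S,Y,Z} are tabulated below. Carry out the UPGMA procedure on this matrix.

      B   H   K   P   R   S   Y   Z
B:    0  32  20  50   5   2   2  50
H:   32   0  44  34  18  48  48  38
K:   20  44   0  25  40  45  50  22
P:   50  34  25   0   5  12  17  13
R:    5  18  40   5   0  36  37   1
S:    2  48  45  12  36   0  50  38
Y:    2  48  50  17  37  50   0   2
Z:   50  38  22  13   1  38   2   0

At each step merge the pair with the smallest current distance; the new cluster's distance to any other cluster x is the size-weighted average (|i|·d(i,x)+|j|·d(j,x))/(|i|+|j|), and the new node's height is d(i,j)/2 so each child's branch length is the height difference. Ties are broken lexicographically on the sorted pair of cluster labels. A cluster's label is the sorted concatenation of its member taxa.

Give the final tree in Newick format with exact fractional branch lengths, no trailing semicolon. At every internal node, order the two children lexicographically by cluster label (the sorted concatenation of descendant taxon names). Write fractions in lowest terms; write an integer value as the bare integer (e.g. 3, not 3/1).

((((B:1,S:1):227/16,((P:9/2,(R:1/2,Z:1/2):4):29/6,Y:28/3):281/48):79/48,K:101/6):79/42,H:131/7)

1. join R+Z (d=1) ⇒ RZ; edges |R|=1/2, |Z|=1/2
  updated: d(B,RZ)=55/2, d(H,RZ)=28, d(K,RZ)=31, d(P,RZ)=9, d(RZ,S)=37, d(RZ,Y)=39/2
2. join B+S (d=2) ⇒ BS; edges |B|=1, |S|=1
  updated: d(BS,H)=40, d(BS,K)=65/2, d(BS,P)=31, d(BS,RZ)=129/4, d(BS,Y)=26
3. join P+RZ (d=9) ⇒ PRZ; edges |P|=9/2, |RZ|=4
  updated: d(BS,PRZ)=191/6, d(H,PRZ)=30, d(K,PRZ)=29, d(PRZ,Y)=56/3
4. join PRZ+Y (d=56/3) ⇒ PRYZ; edges |PRZ|=29/6, |Y|=28/3
  updated: d(BS,PRYZ)=243/8, d(H,PRYZ)=69/2, d(K,PRYZ)=137/4
5. join BS+PRYZ (d=243/8) ⇒ BPRSYZ; edges |BS|=227/16, |PRYZ|=281/48
  updated: d(BPRSYZ,H)=109/3, d(BPRSYZ,K)=101/3
6. join BPRSYZ+K (d=101/3) ⇒ BKPRSYZ; edges |BPRSYZ|=79/48, |K|=101/6
  updated: d(BKPRSYZ,H)=262/7
7. join BKPRSYZ+H (d=262/7) ⇒ BHKPRSYZ; edges |BKPRSYZ|=79/42, |H|=131/7
final tree: ((((B:1,S:1):227/16,((P:9/2,(R:1/2,Z:1/2):4):29/6,Y:28/3):281/48):79/48,K:101/6):79/42,H:131/7)
total length: 28487/336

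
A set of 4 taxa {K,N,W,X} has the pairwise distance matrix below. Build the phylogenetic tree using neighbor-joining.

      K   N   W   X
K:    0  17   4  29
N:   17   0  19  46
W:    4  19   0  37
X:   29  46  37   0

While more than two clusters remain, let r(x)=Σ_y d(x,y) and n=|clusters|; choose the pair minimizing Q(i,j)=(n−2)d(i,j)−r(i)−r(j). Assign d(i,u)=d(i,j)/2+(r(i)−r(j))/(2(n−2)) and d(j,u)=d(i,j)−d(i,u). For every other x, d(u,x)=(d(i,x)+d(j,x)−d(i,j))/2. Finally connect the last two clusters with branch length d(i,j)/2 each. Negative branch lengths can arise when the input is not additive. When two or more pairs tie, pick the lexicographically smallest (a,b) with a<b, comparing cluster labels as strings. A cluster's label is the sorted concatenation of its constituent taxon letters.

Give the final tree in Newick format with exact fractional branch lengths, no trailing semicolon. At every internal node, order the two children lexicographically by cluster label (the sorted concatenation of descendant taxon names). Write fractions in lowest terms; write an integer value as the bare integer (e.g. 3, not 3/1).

iteration 1: select K,X (d=29, Q=-104); attach at lengths (-1, 30); label the merged cluster KX
  updated: d(KX,N)=17, d(KX,W)=6
iteration 2: select KX,N (d=17, Q=-42); attach at lengths (2, 15); label the merged cluster KNX
  updated: d(KNX,W)=4
iteration 3: select KNX,W (d=4); attach at lengths (2, 2); label the merged cluster KNWX
final tree: (((K:-1,X:30):2,N:15):2,W:2)
total length: 50

(((K:-1,X:30):2,N:15):2,W:2)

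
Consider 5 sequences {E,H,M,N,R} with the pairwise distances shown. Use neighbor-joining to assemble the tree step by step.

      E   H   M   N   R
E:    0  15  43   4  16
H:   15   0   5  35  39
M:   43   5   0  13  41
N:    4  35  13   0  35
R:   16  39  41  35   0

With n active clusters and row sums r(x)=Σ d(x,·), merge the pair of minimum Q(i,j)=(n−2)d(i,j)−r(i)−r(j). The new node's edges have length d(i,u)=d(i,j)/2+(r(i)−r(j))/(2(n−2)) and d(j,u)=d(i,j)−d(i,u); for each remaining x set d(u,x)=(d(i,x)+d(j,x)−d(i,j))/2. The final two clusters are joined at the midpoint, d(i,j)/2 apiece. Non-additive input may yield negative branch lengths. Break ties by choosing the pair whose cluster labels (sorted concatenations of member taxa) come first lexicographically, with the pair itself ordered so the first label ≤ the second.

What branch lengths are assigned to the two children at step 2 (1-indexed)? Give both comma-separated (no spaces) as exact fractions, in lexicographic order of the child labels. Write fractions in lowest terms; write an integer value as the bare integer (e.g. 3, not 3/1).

step 1: merge (H,M) at d=5, Q=-181; branch lengths H→7/6, M→23/6; new cluster HM
  updated: d(E,HM)=53/2, d(HM,N)=43/2, d(HM,R)=75/2
step 2: merge (E,R) at d=16, Q=-103; branch lengths E→-5/2, R→37/2; new cluster ER
  updated: d(ER,HM)=24, d(ER,N)=23/2
step 3: merge (ER,HM) at d=24, Q=-57; branch lengths ER→7, HM→17; new cluster EHMR
  updated: d(EHMR,N)=9/2
step 4: merge (EHMR,N) at d=9/2; branch lengths EHMR→9/4, N→9/4; new cluster EHMNR
final tree: (((E:-5/2,R:37/2):7,(H:7/6,M:23/6):17):9/4,N:9/4)
total length: 99/2

-5/2,37/2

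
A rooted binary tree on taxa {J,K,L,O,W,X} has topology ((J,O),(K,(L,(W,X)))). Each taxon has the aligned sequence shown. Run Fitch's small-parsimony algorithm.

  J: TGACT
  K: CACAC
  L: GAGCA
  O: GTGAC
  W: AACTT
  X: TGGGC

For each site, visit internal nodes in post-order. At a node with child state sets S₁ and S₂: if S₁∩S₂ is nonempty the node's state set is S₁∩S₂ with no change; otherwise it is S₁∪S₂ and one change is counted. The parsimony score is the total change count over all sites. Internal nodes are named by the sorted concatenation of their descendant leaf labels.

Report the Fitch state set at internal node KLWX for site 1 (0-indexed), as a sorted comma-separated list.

[col 0] JO: children J:{T}, O:{G} ∪→ {G,T}; cost 1
[col 0] WX: children W:{A}, X:{T} ∪→ {A,T}; cost 1
[col 0] LWX: children L:{G}, WX:{A,T} ∪→ {A,G,T}; cost 1
[col 0] KLWX: children K:{C}, LWX:{A,G,T} ∪→ {A,C,G,T}; cost 1
[col 0] JKLOWX: children JO:{G,T}, KLWX:{A,C,G,T} ∩→ {G,T}; cost 0
[col 1] JO: children J:{G}, O:{T} ∪→ {G,T}; cost 1
[col 1] WX: children W:{A}, X:{G} ∪→ {A,G}; cost 1
[col 1] LWX: children L:{A}, WX:{A,G} ∩→ {A}; cost 0
[col 1] KLWX: children K:{A}, LWX:{A} ∩→ {A}; cost 0
[col 1] JKLOWX: children JO:{G,T}, KLWX:{A} ∪→ {A,G,T}; cost 1
[col 2] JO: children J:{A}, O:{G} ∪→ {A,G}; cost 1
[col 2] WX: children W:{C}, X:{G} ∪→ {C,G}; cost 1
[col 2] LWX: children L:{G}, WX:{C,G} ∩→ {G}; cost 0
[col 2] KLWX: children K:{C}, LWX:{G} ∪→ {C,G}; cost 1
[col 2] JKLOWX: children JO:{A,G}, KLWX:{C,G} ∩→ {G}; cost 0
[col 3] JO: children J:{C}, O:{A} ∪→ {A,C}; cost 1
[col 3] WX: children W:{T}, X:{G} ∪→ {G,T}; cost 1
[col 3] LWX: children L:{C}, WX:{G,T} ∪→ {C,G,T}; cost 1
[col 3] KLWX: children K:{A}, LWX:{C,G,T} ∪→ {A,C,G,T}; cost 1
[col 3] JKLOWX: children JO:{A,C}, KLWX:{A,C,G,T} ∩→ {A,C}; cost 0
[col 4] JO: children J:{T}, O:{C} ∪→ {C,T}; cost 1
[col 4] WX: children W:{T}, X:{C} ∪→ {C,T}; cost 1
[col 4] LWX: children L:{A}, WX:{C,T} ∪→ {A,C,T}; cost 1
[col 4] KLWX: children K:{C}, LWX:{A,C,T} ∩→ {C}; cost 0
[col 4] JKLOWX: children JO:{C,T}, KLWX:{C} ∩→ {C}; cost 0
per-site changes: [4, 3, 3, 4, 3]; total = 17

A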